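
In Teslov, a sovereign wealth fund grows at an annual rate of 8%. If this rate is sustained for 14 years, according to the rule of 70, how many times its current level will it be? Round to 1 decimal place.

Doubling time ≈ 70/8 = 8.75 years.
14 years / 8.75 ≈ 1.60 doublings → factor 2^1.60 ≈ 3.0.

roughly 3.0 times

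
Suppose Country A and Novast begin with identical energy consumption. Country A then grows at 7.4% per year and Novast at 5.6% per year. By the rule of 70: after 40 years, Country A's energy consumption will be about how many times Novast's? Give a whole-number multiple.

2 times

Only the 1.8-point difference matters.
70/1.8 ≈ 38.89 years per doubling of the ratio; 40 years gives 1.03 doublings, so ≈ 2×.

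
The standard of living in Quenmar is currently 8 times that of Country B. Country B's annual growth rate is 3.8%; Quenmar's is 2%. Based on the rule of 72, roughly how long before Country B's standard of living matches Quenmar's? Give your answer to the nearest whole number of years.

120 years

What matters is the difference: 1.8 pp.
Rule of 72 on the gap: the ratio halves every 72/1.8 ≈ 40.00 years.
An 8 times gap closes after 3 halvings: 3 × 40.00 ≈ 120 years.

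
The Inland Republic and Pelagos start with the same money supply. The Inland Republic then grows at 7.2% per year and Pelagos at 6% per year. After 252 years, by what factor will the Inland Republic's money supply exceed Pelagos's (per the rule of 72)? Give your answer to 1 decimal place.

Only the 1.2-point difference matters.
72/1.2 ≈ 60.00 years per doubling of the ratio; 252 years gives 4.20 doublings, so ≈ 18.4×.

approximately 18.4 times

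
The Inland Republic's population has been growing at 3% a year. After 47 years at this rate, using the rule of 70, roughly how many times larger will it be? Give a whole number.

Doubling time ≈ 70/3 = 23.33 years.
47/23.33 ≈ 2 doublings, so about 2^2 = 4×.

≈ 4 times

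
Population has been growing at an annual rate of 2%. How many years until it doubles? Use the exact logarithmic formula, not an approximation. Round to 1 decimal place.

35.0 years

t = ln(2) / ln(1 + 0.02) = 0.6931 / 0.019803 ≈ 35.00.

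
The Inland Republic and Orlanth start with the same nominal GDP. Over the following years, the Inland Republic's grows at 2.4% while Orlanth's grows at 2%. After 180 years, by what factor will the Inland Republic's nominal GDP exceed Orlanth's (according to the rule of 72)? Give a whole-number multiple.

Only the 0.4-point difference matters.
72/0.4 ≈ 180.00 years per doubling of the ratio; 180 years gives 1.00 doublings, so ≈ 2×.

≈ 2 times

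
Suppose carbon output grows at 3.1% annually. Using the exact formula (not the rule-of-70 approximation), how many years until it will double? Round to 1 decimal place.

t = ln(2) / ln(1 + 0.031) = 0.6931 / 0.030529 ≈ 22.70.

22.7 years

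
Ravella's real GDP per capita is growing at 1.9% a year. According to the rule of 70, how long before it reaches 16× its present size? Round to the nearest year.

roughly 147 years

At 1.9% it doubles every 70/1.9 ≈ 36.84 years.
Getting to 16× needs 4 doublings: 4 × 36.84 ≈ 147 years.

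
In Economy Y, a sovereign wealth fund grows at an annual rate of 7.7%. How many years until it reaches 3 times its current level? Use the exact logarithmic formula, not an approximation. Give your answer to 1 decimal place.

t = ln(3) / ln(1 + 0.077) = 1.0986 / 0.074179 ≈ 14.81.

14.8 years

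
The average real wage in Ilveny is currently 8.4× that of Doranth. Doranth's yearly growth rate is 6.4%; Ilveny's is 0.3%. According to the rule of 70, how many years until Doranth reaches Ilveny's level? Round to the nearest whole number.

What matters is the difference: 6.1 pp.
Rule of 70 on the gap: the ratio halves every 70/6.1 ≈ 11.48 years.
An 8.4× gap takes log₂(8.4) ≈ 3.07 halvings to close: 3.07 × 11.48 ≈ 35 years.

approximately 35 years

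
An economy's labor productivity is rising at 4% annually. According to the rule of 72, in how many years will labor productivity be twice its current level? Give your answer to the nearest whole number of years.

around 18 years

At 4%, doubling takes about 72/4 = 18.00 years.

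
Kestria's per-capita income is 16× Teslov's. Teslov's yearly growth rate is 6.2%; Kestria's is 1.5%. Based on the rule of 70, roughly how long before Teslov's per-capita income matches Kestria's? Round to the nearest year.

Teslov gains on Kestria at 6.2% − 1.5% = 4.7 points a year.
At that relative rate the gap halves every 70/4.7 ≈ 14.89 years.
A 16× gap closes after 4 halvings: 4 × 14.89 ≈ 60 years.

about 60 years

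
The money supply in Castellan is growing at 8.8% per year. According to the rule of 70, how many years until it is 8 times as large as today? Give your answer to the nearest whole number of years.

24 years

At 8.8% it doubles every 70/8.8 ≈ 7.95 years.
Getting to 8× needs 3 doublings: 3 × 7.95 ≈ 24 years.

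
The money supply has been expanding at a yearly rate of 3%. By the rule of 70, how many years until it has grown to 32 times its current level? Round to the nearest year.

117 years

One doubling takes 70/3 = 23.33 years.
32 = 2^5, so 5 doublings → 117 years.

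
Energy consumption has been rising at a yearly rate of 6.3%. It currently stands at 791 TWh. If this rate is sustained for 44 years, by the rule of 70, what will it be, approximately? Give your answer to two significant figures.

It doubles every 70/6.3 ≈ 11.11 years, so 44 years is 3.96 doublings.
2^3.96 ≈ 15.56; 791 × 15.56 ≈ 12000 TWh.

around 12000 TWh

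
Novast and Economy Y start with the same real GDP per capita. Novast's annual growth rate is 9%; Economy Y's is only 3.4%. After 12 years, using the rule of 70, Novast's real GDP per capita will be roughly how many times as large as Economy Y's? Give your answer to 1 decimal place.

≈ 1.9 times

Only the 5.6-point difference matters.
70/5.6 ≈ 12.50 years per doubling of the ratio; 12 years gives 0.96 doublings, so ≈ 1.9×.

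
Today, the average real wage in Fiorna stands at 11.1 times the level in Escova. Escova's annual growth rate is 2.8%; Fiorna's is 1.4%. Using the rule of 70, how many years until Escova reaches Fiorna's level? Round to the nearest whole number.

approximately 174 years

Escova gains on Fiorna at 2.8% − 1.4% = 1.4 points a year.
At that relative rate the gap halves every 70/1.4 ≈ 50.00 years.
An 11.1 times gap takes log₂(11.1) ≈ 3.47 halvings to close: 3.47 × 50.00 ≈ 174 years.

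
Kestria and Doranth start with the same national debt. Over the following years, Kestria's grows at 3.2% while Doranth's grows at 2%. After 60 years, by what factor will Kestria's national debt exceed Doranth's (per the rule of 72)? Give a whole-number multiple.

Rate gap = 3.2% − 2% = 1.2 points.
The ratio doubles every 72/1.2 ≈ 60.00 years.
60/60.00 ≈ 1.00 doublings → ratio ≈ 2^1.00 ≈ 2.

≈ 2 times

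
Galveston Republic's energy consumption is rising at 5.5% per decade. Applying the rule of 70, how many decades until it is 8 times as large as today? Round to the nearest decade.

approximately 38 decades

Doubling time ≈ 70/5.5 = 12.73 decades.
Getting to 8× needs 3 doublings: 3 × 12.73 ≈ 38 decades.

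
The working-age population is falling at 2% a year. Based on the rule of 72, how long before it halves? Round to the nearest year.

Falling at 2%, it halves about every 72/2 = 36.00 years.

36 years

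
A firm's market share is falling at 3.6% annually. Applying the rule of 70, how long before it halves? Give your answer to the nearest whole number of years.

Falling at 3.6%, it halves about every 70/3.6 = 19.44 years.

19 years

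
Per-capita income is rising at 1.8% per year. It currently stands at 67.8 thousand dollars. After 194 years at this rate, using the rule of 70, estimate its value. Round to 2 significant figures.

Doubling time ≈ 70/1.8 = 38.89 years.
194 years is 194/38.89 ≈ 4.99 doublings, a factor of 2^4.99 ≈ 31.78.
67.8 × 31.78 ≈ 2200 thousand dollars.

roughly 2200 thousand dollars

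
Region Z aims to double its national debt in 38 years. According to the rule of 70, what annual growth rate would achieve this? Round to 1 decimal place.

around 1.8%

70 / 38 ≈ 1.84, so about 1.8% a year.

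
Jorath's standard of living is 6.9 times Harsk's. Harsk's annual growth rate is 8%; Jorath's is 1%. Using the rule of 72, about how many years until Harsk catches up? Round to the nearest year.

around 29 years

The growth-rate gap is 8% − 1% = 7 percentage points.
So the ratio between them halves every 72/7 ≈ 10.29 years.
A 6.9 times gap takes log₂(6.9) ≈ 2.79 halvings to close: 2.79 × 10.29 ≈ 29 years.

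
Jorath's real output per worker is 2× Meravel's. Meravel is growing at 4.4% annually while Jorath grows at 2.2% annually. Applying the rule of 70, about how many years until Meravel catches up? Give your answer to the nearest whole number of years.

approximately 32 years

Meravel gains on Jorath at 4.4% − 2.2% = 2.2 points a year.
At that relative rate the gap halves every 70/2.2 ≈ 31.82 years.
A 2× gap closes after 1 halving: 1 × 31.82 ≈ 32 years.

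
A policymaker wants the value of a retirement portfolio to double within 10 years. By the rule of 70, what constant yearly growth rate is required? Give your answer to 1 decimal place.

70 / 10 ≈ 7.00, so about 7.0% per year.

≈ 7.0%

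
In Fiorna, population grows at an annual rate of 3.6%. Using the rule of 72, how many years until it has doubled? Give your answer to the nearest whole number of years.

20 years

Doubling time ≈ 72 / 3.6 = 20.00 years.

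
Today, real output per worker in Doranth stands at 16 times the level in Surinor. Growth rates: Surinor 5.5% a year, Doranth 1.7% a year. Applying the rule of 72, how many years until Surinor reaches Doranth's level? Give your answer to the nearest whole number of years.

roughly 76 years

Surinor gains on Doranth at 5.5% − 1.7% = 3.8 points a year.
At that relative rate the gap halves every 72/3.8 ≈ 18.95 years.
A 16 times gap closes after 4 halvings: 4 × 18.95 ≈ 76 years.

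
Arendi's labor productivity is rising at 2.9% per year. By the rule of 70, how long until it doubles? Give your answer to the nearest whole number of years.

24 years

70/2.9 ≈ 24.14, so it doubles roughly every 24 years.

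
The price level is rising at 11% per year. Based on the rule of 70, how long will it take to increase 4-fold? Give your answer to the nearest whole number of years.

approximately 13 years

At 11% it doubles every 70/11 ≈ 6.36 years.
4 = 2^2, so 2 doublings → 13 years.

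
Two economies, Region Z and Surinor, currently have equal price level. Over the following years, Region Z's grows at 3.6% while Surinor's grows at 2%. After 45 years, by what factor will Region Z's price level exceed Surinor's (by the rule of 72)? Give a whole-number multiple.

Region Z pulls ahead at 1.6 pp per year, so the ratio doubles every 72/1.6 ≈ 45.00 years.
In 45 years that's 1.00 doublings: 2^1.00 ≈ 2.

roughly 2 times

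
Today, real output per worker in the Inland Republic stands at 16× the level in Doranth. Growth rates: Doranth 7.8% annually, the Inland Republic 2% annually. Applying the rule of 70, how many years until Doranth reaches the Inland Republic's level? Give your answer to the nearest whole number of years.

about 48 years

Doranth gains on the Inland Republic at 7.8% − 2% = 5.8 points a year.
At that relative rate the gap halves every 70/5.8 ≈ 12.07 years.
A 16× gap closes after 4 halvings: 4 × 12.07 ≈ 48 years.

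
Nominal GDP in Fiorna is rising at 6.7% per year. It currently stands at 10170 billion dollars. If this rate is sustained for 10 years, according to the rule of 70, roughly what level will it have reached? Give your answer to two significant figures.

approximately 20000 billion dollars

Doubling time ≈ 70/6.7 = 10.45 years.
10 years is 10/10.45 ≈ 0.96 doublings, a factor of 2^0.96 ≈ 1.95.
10170 × 1.95 ≈ 20000 billion dollars.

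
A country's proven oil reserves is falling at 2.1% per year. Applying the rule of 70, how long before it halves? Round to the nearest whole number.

Halving time ≈ 70 / 2.1 = 33.33 → 33 years.

≈ 33 years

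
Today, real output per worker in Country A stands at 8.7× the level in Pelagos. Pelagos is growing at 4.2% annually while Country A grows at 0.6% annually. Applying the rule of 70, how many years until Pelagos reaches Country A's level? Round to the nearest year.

The growth-rate gap is 4.2% − 0.6% = 3.6 percentage points.
So the ratio between them halves every 70/3.6 ≈ 19.44 years.
An 8.7× gap takes log₂(8.7) ≈ 3.12 halvings to close: 3.12 × 19.44 ≈ 61 years.

about 61 years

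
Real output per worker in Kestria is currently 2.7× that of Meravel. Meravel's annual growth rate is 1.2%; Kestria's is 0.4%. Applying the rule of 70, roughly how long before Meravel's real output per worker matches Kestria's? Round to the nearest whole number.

The growth-rate gap is 1.2% − 0.4% = 0.8 percentage points.
So the ratio between them halves every 70/0.8 ≈ 87.50 years.
A 2.7× gap takes log₂(2.7) ≈ 1.43 halvings to close: 1.43 × 87.50 ≈ 125 years.

≈ 125 years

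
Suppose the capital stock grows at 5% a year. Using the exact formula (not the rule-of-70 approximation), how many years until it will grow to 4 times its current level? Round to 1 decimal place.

t = ln(4) / ln(1 + 0.05) = 1.3863 / 0.048790 ≈ 28.41.

28.4 years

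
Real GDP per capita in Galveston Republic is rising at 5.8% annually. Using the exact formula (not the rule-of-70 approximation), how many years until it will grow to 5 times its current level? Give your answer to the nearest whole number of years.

29 years

t = ln(5) / ln(1 + 0.058) = 1.6094 / 0.056380 ≈ 28.55.
≈ 29 years.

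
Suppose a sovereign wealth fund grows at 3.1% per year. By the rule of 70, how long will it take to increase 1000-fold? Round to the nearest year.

Doubling time ≈ 70/3.1 = 22.58 years.
1000× is log₂ 1000 ≈ 9.97 doublings, so ≈ 9.97 × 22.58 = 225 years.

around 225 years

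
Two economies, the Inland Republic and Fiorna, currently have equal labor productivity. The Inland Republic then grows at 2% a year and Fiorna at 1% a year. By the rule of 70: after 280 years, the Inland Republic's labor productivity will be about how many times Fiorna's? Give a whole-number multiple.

16 times

Rate gap = 2% − 1% = 1 point.
The ratio doubles every 70/1 ≈ 70.00 years.
280/70.00 ≈ 4.00 doublings → ratio ≈ 2^4.00 ≈ 16.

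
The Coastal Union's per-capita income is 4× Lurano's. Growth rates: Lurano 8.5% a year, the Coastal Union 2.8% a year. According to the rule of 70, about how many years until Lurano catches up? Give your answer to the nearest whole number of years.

25 years

The growth-rate gap is 8.5% − 2.8% = 5.7 percentage points.
So the ratio between them halves every 70/5.7 ≈ 12.28 years.
A 4× gap closes after 2 halvings: 2 × 12.28 ≈ 25 years.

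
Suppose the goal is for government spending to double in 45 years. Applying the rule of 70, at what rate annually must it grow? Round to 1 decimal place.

70 / 45 ≈ 1.56, so about 1.6% annually.

about 1.6%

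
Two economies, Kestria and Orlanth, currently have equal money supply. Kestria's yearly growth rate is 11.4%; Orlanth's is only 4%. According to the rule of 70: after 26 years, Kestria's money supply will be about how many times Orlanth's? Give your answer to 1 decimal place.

Kestria pulls ahead at 7.4 pp per year, so the ratio doubles every 70/7.4 ≈ 9.46 years.
In 26 years that's 2.75 doublings: 2^2.75 ≈ 6.7.

about 6.7 times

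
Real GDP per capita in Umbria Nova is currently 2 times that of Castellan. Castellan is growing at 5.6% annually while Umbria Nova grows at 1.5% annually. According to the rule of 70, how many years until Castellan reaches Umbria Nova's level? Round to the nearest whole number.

Castellan gains on Umbria Nova at 5.6% − 1.5% = 4.1 points a year.
At that relative rate the gap halves every 70/4.1 ≈ 17.07 years.
A 2 times gap closes after 1 halving: 1 × 17.07 ≈ 17 years.

17 years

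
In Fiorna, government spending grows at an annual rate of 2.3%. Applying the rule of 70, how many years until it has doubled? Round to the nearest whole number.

30 years

Doubling time ≈ 70 / 2.3 = 30.43 years.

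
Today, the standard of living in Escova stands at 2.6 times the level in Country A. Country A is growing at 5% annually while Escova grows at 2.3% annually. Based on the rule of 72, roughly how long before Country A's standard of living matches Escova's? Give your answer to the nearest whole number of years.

Country A gains on Escova at 5% − 2.3% = 2.7 points a year.
At that relative rate the gap halves every 72/2.7 ≈ 26.67 years.
A 2.6 times gap takes log₂(2.6) ≈ 1.38 halvings to close: 1.38 × 26.67 ≈ 37 years.

37 years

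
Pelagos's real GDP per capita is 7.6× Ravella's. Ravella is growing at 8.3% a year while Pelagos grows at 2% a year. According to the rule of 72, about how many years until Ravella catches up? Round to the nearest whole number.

Ravella gains on Pelagos at 8.3% − 2% = 6.3 points a year.
At that relative rate the gap halves every 72/6.3 ≈ 11.43 years.
A 7.6× gap takes log₂(7.6) ≈ 2.93 halvings to close: 2.93 × 11.43 ≈ 33 years.

≈ 33 years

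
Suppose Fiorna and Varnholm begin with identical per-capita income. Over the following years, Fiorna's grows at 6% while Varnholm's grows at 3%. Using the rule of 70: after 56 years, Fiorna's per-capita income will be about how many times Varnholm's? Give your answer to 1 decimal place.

≈ 5.3 times

Fiorna pulls ahead at 3 pp per year, so the ratio doubles every 70/3 ≈ 23.33 years.
In 56 years that's 2.40 doublings: 2^2.40 ≈ 5.3.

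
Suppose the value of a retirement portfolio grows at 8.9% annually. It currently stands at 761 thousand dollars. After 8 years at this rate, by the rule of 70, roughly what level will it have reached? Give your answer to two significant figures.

approximately 1500 thousand dollars

Doubling time ≈ 70/8.9 = 7.87 years.
8 years is 8/7.87 ≈ 1.02 doublings, a factor of 2^1.02 ≈ 2.03.
761 × 2.03 ≈ 1500 thousand dollars.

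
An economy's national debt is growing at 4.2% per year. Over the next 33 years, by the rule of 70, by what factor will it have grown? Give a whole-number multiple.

Doubling time ≈ 70/4.2 = 16.67 years.
33/16.67 ≈ 2 doublings, so about 2^2 = 4×.

about 4 times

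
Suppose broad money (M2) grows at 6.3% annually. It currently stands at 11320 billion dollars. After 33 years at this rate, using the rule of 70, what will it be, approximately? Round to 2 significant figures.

It doubles every 70/6.3 ≈ 11.11 years, so 33 years is 2.97 doublings.
2^2.97 ≈ 7.84; 11320 × 7.84 ≈ 89000 billion dollars.

around 89000 billion dollars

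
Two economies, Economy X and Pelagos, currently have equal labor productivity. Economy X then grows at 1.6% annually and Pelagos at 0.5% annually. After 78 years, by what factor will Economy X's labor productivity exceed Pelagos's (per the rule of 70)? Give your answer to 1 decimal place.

roughly 2.3 times

Economy X pulls ahead at 1.1 pp per year, so the ratio doubles every 70/1.1 ≈ 63.64 years.
In 78 years that's 1.23 doublings: 2^1.23 ≈ 2.3.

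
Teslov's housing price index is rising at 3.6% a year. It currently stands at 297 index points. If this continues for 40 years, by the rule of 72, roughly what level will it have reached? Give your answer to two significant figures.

It doubles every 72/3.6 ≈ 20.00 years, so 40 years is 2.00 doublings.
2^2.00 ≈ 4.00; 297 × 4.00 ≈ 1200 index points.

≈ 1200 index points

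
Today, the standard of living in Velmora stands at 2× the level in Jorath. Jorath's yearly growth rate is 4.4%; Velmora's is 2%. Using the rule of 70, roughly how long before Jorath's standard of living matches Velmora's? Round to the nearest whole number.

≈ 29 years

Jorath gains on Velmora at 4.4% − 2% = 2.4 points a year.
At that relative rate the gap halves every 70/2.4 ≈ 29.17 years.
A 2× gap closes after 1 halving: 1 × 29.17 ≈ 29 years.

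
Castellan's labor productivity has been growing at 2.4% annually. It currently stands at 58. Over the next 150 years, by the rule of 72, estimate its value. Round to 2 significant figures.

≈ 1900

Doubling time ≈ 72/2.4 = 30.00 years.
150 years is 150/30.00 ≈ 5.00 doublings, a factor of 2^5.00 ≈ 32.00.
58 × 32.00 ≈ 1900.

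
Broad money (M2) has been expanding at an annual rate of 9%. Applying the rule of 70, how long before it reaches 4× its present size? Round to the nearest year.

At 9% it doubles every 70/9 ≈ 7.78 years.
4 = 2^2, so 2 doublings → 16 years.

approximately 16 years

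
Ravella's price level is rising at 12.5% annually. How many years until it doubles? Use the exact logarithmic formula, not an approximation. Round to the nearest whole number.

t = ln(2) / ln(1 + 0.125) = 0.6931 / 0.117783 ≈ 5.88.
≈ 6 years.

6 years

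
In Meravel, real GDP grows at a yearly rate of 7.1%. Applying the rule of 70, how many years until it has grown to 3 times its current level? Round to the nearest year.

At 7.1% it doubles every 70/7.1 ≈ 9.86 years.
Reaching 3× takes log₂(3) ≈ 1.58 doublings.
1.58 × 9.86 ≈ 16 years.

around 16 years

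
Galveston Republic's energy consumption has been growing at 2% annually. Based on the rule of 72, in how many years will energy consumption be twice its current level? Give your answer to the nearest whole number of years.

72/2 ≈ 36.00, so it doubles roughly every 36 years.

roughly 36 years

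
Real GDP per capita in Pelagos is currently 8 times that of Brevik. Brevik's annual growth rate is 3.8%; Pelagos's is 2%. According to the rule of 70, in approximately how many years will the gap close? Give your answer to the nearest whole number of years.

What matters is the difference: 1.8 pp.
Rule of 70 on the gap: the ratio halves every 70/1.8 ≈ 38.89 years.
An 8 times gap closes after 3 halvings: 3 × 38.89 ≈ 117 years.

around 117 years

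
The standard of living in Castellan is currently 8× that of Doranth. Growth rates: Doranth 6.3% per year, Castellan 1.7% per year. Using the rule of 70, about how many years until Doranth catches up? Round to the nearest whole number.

The growth-rate gap is 6.3% − 1.7% = 4.6 percentage points.
So the ratio between them halves every 70/4.6 ≈ 15.22 years.
An 8× gap closes after 3 halvings: 3 × 15.22 ≈ 46 years.

≈ 46 years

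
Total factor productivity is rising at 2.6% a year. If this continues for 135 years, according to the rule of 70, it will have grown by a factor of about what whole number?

Doubling time ≈ 70/2.6 = 26.92 years.
135/26.92 ≈ 5 doublings, so about 2^5 = 32×.

about 32 times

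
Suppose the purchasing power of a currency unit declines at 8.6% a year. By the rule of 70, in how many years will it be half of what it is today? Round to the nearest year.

The rule works in reverse for decay: 70/8.6 ≈ 8.14 years to halve.

8 years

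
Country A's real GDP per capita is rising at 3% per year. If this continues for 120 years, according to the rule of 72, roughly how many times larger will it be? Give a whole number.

roughly 32 times

Doubling time ≈ 72/3 = 24.00 years.
120/24.00 ≈ 5 doublings, so about 2^5 = 32×.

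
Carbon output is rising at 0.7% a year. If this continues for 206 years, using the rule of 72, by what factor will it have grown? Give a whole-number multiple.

At 0.7% one doubling takes ≈ 102.86 years; 206 years is 2 of them, so ×4.

4 times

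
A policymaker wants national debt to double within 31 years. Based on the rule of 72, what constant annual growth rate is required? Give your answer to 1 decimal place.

2.3%

72 / 31 ≈ 2.32, so about 2.3% annually.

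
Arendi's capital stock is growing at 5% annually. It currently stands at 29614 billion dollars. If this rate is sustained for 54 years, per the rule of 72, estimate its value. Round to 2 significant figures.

It doubles every 72/5 ≈ 14.40 years, so 54 years is 3.75 doublings.
2^3.75 ≈ 13.45; 29614 × 13.45 ≈ 400000 billion dollars.

around 400000 billion dollars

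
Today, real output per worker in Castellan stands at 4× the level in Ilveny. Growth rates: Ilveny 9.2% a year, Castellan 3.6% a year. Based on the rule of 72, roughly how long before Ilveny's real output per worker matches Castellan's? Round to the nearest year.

The growth-rate gap is 9.2% − 3.6% = 5.6 percentage points.
So the ratio between them halves every 72/5.6 ≈ 12.86 years.
A 4× gap closes after 2 halvings: 2 × 12.86 ≈ 26 years.

roughly 26 years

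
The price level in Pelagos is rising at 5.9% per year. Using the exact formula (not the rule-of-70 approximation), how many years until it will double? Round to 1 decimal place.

12.1 years

t = ln(2) / ln(1 + 0.059) = 0.6931 / 0.057325 ≈ 12.09.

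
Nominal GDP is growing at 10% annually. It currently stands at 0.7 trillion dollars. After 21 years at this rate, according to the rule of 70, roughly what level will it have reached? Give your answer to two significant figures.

It doubles every 70/10 ≈ 7.00 years, so 21 years is 3.00 doublings.
2^3.00 ≈ 8.00; 0.7 × 8.00 ≈ 5.6 trillion dollars.

≈ 5.6 trillion dollars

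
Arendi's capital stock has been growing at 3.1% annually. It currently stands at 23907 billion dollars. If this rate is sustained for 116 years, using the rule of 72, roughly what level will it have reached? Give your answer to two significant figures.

roughly 760000 billion dollars

Doubling time ≈ 72/3.1 = 23.23 years.
116 years is 116/23.23 ≈ 4.99 doublings, a factor of 2^4.99 ≈ 31.78.
23907 × 31.78 ≈ 760000 billion dollars.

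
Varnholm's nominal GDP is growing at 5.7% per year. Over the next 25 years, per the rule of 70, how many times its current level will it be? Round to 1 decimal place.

Doubles every ≈ 12.28 years (70/5.7).
25 years is 2.04 doublings; 2^2.04 ≈ 4.1×.

4.1 times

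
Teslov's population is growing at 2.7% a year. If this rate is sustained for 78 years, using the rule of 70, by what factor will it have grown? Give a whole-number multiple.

approximately 8 times

At 2.7% one doubling takes ≈ 25.93 years; 78 years is 3 of them, so ×8.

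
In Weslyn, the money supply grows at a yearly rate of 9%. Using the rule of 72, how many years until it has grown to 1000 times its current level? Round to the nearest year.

At 9% it doubles every 72/9 ≈ 8.00 years.
1000× is log₂ 1000 ≈ 9.97 doublings, so ≈ 9.97 × 8.00 = 80 years.

around 80 years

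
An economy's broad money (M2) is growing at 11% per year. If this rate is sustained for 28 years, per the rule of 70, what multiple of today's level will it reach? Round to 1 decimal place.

approximately 21.1 times

Doubling time ≈ 70/11 = 6.36 years.
28 years / 6.36 ≈ 4.40 doublings → factor 2^4.40 ≈ 21.1.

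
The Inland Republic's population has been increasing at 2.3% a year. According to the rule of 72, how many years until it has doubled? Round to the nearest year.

approximately 31 years

72/2.3 ≈ 31.30, so it doubles roughly every 31 years.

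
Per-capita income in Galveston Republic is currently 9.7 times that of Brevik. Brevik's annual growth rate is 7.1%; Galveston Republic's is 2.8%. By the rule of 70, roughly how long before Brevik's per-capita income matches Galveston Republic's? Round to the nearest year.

about 53 years

What matters is the difference: 4.3 pp.
Rule of 70 on the gap: the ratio halves every 70/4.3 ≈ 16.28 years.
A 9.7 times gap takes log₂(9.7) ≈ 3.28 halvings to close: 3.28 × 16.28 ≈ 53 years.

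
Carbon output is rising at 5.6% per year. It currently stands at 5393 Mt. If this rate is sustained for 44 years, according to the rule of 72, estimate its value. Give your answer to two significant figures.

It doubles every 72/5.6 ≈ 12.86 years, so 44 years is 3.42 doublings.
2^3.42 ≈ 10.70; 5393 × 10.70 ≈ 58000 Mt.

≈ 58000 Mt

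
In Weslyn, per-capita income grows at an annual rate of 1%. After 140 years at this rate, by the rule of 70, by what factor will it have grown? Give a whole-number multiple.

roughly 4 times

At 1% one doubling takes ≈ 70.00 years; 140 years is 2 of them, so ×4.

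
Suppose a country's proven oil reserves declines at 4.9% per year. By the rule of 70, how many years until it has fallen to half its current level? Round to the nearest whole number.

approximately 14 years

Falling at 4.9%, it halves about every 70/4.9 = 14.29 years.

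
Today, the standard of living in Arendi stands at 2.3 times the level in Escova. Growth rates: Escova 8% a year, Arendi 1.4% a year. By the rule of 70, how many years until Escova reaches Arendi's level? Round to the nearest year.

Escova gains on Arendi at 8% − 1.4% = 6.6 points a year.
At that relative rate the gap halves every 70/6.6 ≈ 10.61 years.
A 2.3 times gap takes log₂(2.3) ≈ 1.20 halvings to close: 1.20 × 10.61 ≈ 13 years.

approximately 13 years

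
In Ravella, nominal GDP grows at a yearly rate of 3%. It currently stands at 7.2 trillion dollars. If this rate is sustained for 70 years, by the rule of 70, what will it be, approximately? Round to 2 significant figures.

It doubles every 70/3 ≈ 23.33 years, so 70 years is 3.00 doublings.
2^3.00 ≈ 8.00; 7.2 × 8.00 ≈ 58 trillion dollars.

approximately 58 trillion dollars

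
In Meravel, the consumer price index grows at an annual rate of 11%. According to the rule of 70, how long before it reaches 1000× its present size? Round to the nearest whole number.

approximately 63 years

Doubling time ≈ 70/11 = 6.36 years.
1000× is log₂ 1000 ≈ 9.97 doublings, so ≈ 9.97 × 6.36 = 63 years.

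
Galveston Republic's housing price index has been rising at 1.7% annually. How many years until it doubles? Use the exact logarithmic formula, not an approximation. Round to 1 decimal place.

41.1 years

t = ln(2) / ln(1 + 0.017) = 0.6931 / 0.016857 ≈ 41.12.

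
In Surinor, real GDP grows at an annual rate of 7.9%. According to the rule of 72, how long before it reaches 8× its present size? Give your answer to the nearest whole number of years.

roughly 27 years

Doubling time ≈ 72/7.9 = 9.11 years.
8× is 3 doublings, so 3 × 9.11 ≈ 27 years.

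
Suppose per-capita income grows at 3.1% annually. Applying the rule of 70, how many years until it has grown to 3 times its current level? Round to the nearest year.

about 36 years

Doubling time ≈ 70/3.1 = 22.58 years.
Reaching 3× takes log₂(3) ≈ 1.58 doublings.
1.58 × 22.58 ≈ 36 years.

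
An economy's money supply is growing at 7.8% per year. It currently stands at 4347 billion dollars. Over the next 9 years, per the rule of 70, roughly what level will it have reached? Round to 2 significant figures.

8700 billion dollars

It doubles every 70/7.8 ≈ 8.97 years, so 9 years is 1.00 doublings.
2^1.00 ≈ 2.00; 4347 × 2.00 ≈ 8700 billion dollars.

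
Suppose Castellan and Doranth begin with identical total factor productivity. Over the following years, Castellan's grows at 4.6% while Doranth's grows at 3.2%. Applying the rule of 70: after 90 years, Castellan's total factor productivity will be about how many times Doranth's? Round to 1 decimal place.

Only the 1.4-point difference matters.
70/1.4 ≈ 50.00 years per doubling of the ratio; 90 years gives 1.80 doublings, so ≈ 3.5×.

3.5 times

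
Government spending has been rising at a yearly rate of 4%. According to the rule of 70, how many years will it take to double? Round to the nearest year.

At 4%, doubling takes about 70/4 = 17.50 years.

about 18 years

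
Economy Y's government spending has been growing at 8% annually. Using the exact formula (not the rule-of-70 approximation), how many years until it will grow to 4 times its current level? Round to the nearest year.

18 years

t = ln(4) / ln(1 + 0.08) = 1.3863 / 0.076961 ≈ 18.01.
≈ 18 years.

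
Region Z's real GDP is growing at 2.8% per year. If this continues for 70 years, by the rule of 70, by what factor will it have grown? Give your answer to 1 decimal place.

Doubles every ≈ 25.00 years (70/2.8).
70 years is 2.80 doublings; 2^2.80 ≈ 7.0×.

about 7.0 times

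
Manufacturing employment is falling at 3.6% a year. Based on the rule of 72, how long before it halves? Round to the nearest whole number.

Halving time ≈ 72 / 3.6 = 20.00 → 20 years.

around 20 years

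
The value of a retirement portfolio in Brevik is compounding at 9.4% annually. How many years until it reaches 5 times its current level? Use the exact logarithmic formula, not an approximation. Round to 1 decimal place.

t = ln(5) / ln(1 + 0.094) = 1.6094 / 0.089841 ≈ 17.91.

17.9 years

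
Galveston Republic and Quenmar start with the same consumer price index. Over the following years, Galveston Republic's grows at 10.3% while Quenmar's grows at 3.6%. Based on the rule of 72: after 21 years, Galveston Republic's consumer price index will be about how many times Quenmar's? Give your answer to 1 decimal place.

around 3.9 times

Galveston Republic pulls ahead at 6.7 pp per year, so the ratio doubles every 72/6.7 ≈ 10.75 years.
In 21 years that's 1.95 doublings: 2^1.95 ≈ 3.9.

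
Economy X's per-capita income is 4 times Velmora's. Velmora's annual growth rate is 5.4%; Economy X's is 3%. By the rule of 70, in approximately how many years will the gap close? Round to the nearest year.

The growth-rate gap is 5.4% − 3% = 2.4 percentage points.
So the ratio between them halves every 70/2.4 ≈ 29.17 years.
A 4 times gap closes after 2 halvings: 2 × 29.17 ≈ 58 years.

58 years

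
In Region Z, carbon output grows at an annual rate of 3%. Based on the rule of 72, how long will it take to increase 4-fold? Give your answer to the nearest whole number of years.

One doubling takes 72/3 = 24.00 years.
4× is 2 doublings, so 2 × 24.00 ≈ 48 years.

about 48 years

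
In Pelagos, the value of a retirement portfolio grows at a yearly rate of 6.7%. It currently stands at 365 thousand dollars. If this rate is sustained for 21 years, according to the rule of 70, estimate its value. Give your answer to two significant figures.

It doubles every 70/6.7 ≈ 10.45 years, so 21 years is 2.01 doublings.
2^2.01 ≈ 4.03; 365 × 4.03 ≈ 1500 thousand dollars.

around 1500 thousand dollars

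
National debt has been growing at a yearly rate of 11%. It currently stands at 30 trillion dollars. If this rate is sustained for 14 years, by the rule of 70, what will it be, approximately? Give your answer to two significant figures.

140 trillion dollars

It doubles every 70/11 ≈ 6.36 years, so 14 years is 2.20 doublings.
2^2.20 ≈ 4.59; 30 × 4.59 ≈ 140 trillion dollars.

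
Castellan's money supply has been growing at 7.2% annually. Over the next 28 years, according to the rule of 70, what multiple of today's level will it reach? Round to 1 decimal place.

Doubling time ≈ 70/7.2 = 9.72 years.
28 years / 9.72 ≈ 2.88 doublings → factor 2^2.88 ≈ 7.4.

around 7.4 times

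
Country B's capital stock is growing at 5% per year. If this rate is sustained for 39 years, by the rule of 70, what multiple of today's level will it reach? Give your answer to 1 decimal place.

6.9 times

Doubling time ≈ 70/5 = 14.00 years.
39 years / 14.00 ≈ 2.79 doublings → factor 2^2.79 ≈ 6.9.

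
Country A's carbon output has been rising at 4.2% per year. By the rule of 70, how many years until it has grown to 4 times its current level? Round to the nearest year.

One doubling takes 70/4.2 = 16.67 years.
4 = 2^2, so 2 doublings → 33 years.

≈ 33 years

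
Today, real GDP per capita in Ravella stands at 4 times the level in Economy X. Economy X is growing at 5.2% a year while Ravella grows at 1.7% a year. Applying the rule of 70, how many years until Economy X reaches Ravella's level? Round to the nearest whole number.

The growth-rate gap is 5.2% − 1.7% = 3.5 percentage points.
So the ratio between them halves every 70/3.5 ≈ 20.00 years.
A 4 times gap closes after 2 halvings: 2 × 20.00 ≈ 40 years.

≈ 40 years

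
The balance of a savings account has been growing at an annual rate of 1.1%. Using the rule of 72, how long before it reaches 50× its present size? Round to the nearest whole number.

around 369 years

Doubling time ≈ 72/1.1 = 65.45 years.
Reaching 50× takes log₂(50) ≈ 5.64 doublings.
5.64 × 65.45 ≈ 369 years.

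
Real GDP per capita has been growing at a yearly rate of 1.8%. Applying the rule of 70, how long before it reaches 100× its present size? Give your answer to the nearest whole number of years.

around 258 years

At 1.8% it doubles every 70/1.8 ≈ 38.89 years.
Reaching 100× takes log₂(100) ≈ 6.64 doublings.
6.64 × 38.89 ≈ 258 years.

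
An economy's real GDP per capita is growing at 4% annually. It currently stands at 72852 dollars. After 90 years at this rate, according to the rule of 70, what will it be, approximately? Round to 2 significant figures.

Doubling time ≈ 70/4 = 17.50 years.
90 years is 90/17.50 ≈ 5.14 doublings, a factor of 2^5.14 ≈ 35.26.
72852 × 35.26 ≈ 2600000 dollars.

2600000 dollars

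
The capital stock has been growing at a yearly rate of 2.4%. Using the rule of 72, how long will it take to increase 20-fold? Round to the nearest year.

At 2.4% it doubles every 72/2.4 ≈ 30.00 years.
20× is log₂ 20 ≈ 4.32 doublings, so ≈ 4.32 × 30.00 = 130 years.

roughly 130 years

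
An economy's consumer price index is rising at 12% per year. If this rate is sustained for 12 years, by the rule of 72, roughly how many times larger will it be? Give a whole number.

≈ 4 times

Doubling time ≈ 72/12 = 6.00 years.
12/6.00 ≈ 2 doublings, so about 2^2 = 4×.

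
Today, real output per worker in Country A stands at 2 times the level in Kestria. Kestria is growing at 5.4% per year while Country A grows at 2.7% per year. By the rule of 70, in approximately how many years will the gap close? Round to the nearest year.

Kestria gains on Country A at 5.4% − 2.7% = 2.7 points a year.
At that relative rate the gap halves every 70/2.7 ≈ 25.93 years.
A 2 times gap closes after 1 halving: 1 × 25.93 ≈ 26 years.

≈ 26 years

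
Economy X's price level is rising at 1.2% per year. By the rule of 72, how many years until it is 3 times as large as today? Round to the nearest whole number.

One doubling takes 72/1.2 = 60.00 years.
Reaching 3× takes log₂(3) ≈ 1.58 doublings.
1.58 × 60.00 ≈ 95 years.

about 95 years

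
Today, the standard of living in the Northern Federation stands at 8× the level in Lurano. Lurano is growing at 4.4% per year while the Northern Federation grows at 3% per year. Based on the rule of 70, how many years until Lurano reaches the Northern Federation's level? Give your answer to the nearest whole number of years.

about 150 years

What matters is the difference: 1.4 pp.
Rule of 70 on the gap: the ratio halves every 70/1.4 ≈ 50.00 years.
An 8× gap closes after 3 halvings: 3 × 50.00 ≈ 150 years.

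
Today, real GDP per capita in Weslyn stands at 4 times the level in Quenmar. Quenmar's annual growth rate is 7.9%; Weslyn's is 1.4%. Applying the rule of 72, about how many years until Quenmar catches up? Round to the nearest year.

The growth-rate gap is 7.9% − 1.4% = 6.5 percentage points.
So the ratio between them halves every 72/6.5 ≈ 11.08 years.
A 4 times gap closes after 2 halvings: 2 × 11.08 ≈ 22 years.

about 22 years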